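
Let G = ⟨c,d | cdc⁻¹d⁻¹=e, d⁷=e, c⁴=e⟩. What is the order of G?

Enumerate words in the generators, reducing via the relations: the distinct elements are
  {c, d, e, cd, c², c³, d², d³, d⁴, d⁵, d⁶, cd², cd³, cd⁴, cd⁵, cd⁶, c²d, c³d, c²d², c²d³, c²d⁴, c²d⁵, c²d⁶, c³d², c³d³, c³d⁴, c³d⁵, c³d⁶}.
No further products give new elements, so |G| = 28.

Answer: 28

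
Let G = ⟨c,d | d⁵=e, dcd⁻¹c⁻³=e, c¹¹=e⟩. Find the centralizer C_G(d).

⟨d⟩ ⊆ C_G(d) since powers of d commute with d; so |C_G(d)| ≥ |⟨d⟩| = 5.
By orbit–stabilizer, |C_G(d)| = |G| / |conj. class of d| = 55 / 11 = 5.
The 5 elements commuting with d are {e, d, d², d³, d⁴}.

Answer: {e, d, d², d³, d⁴}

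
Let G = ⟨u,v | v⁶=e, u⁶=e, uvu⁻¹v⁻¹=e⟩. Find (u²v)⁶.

Compute successive powers of (u²v), reducing at each step:
  (u²v)²: (u²v) · u² = u⁴v;   (u⁴v) · v = u⁴v²
  (u²v)³: (u⁴v²) · u² = v²;   (v²) · v = v³
  (u²v)⁴: (v³) · u² = u²v³;   (u²v³) · v = u²v⁴
  (u²v)⁵: (u²v⁴) · u² = u⁴v⁴;   (u⁴v⁴) · v = u⁴v⁵
  (u²v)⁶: (u⁴v⁵) · u² = v⁵;   (v⁵) · v = e

Answer: e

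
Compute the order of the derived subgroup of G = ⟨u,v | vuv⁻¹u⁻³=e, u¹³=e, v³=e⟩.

G' = [G, G] is generated by all commutators. The generator-pair commutators are: [u, v] = u¹¹.
The subgroup they normally generate is {e, u, u², u³, u⁴, u⁵, u⁶, u⁷, u⁸, u⁹, u¹⁰, u¹¹, u¹²}, of order 13.
Check: |G/G'| = 39/13 = 3 is the order of the abelianisation.

Answer: 13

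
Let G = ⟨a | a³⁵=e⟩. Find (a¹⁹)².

Compute successive powers of (a¹⁹), reducing at each step:
  (a¹⁹)²: (a¹⁹) · a¹⁹ = a³

Answer: a³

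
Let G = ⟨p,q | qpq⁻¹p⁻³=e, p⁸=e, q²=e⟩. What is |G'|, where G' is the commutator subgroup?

G' = [G, G] is generated by all commutators. The generator-pair commutators are: [p, q] = p⁶.
The subgroup they normally generate is {e, p², p⁴, p⁶}, of order 4.
Check: |G/G'| = 16/4 = 4 is the order of the abelianisation.

Answer: 4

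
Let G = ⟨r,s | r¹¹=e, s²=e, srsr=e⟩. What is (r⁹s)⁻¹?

The order of (r⁹s) is 2 (smallest k with (r⁹s)ᵏ = e), so (r⁹s)⁻¹ = (r⁹s)¹ = r⁹s.
Check: (r⁹s) · (r⁹s) → (r⁹s) · r⁹ = s;   s · s = e, giving e as required.

Answer: r⁹s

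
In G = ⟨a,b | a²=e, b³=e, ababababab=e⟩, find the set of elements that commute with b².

⟨b²⟩ ⊆ C_G(b²) since powers of b² commute with b²; so |C_G(b²)| ≥ |⟨b²⟩| = 3.
By orbit–stabilizer, |C_G(b²)| = |G| / |conj. class of b²| = 60 / 20 = 3.
The 3 elements commuting with b² are {e, b, b²}.

Answer: {e, b, b²}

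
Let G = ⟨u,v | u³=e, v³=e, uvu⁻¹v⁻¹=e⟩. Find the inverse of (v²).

The order of (v²) is 3 (smallest k with (v²)ᵏ = e), so (v²)⁻¹ = (v²)² = v.
Check: (v²) · v → (v²) · v = e, giving e as required.

Answer: v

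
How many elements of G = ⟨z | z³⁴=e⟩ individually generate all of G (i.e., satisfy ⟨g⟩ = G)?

G is cyclic of order 34. An element generates G iff its order is 34, and a cyclic group of order 34 has exactly φ(34) = 16 such elements.

Answer: 16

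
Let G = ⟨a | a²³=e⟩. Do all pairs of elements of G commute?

G has a single generator, so G is cyclic and hence abelian.

Answer: Yes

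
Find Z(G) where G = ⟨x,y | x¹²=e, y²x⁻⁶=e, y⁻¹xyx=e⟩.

An element z ∈ Z(G) iff z commutes with every generator.
For example x⁶ is central: (x⁶)·x = x⁷ = x·(x⁶); (x⁶)·y = y⁻¹ = y·(x⁶).
Whereas x ∉ Z(G) since x·y = xy ≠ x⁵y⁻¹ = y·x.
Checking each of the 24 elements this way gives Z(G) = {e, x⁶}, of order 2.

Answer: {e, x⁶}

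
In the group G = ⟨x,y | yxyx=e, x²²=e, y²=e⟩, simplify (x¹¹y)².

Compute successive powers of (x¹¹y), reducing at each step:
  (x¹¹y)²: (x¹¹y) · x¹¹ = y;   y · y = e

Answer: e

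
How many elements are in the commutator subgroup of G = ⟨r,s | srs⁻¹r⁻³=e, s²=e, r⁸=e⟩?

G' = [G, G] is generated by all commutators. The generator-pair commutators are: [r, s] = r⁶.
The subgroup they normally generate is {e, r², r⁴, r⁶}, of order 4.
Check: |G/G'| = 16/4 = 4 is the order of the abelianisation.

Answer: 4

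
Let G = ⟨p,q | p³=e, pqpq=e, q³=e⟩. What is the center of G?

An element z ∈ Z(G) iff z commutes with every generator.
For example e is central: e·p = p = p·e; e·q = q = q·e.
Whereas p ∉ Z(G) since p·q = pq ≠ p²q² = q·p.
Checking each of the 12 elements this way gives Z(G) = {e}, of order 1.

Answer: {e}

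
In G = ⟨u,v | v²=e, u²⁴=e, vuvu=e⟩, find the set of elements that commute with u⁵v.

⟨u⁵v⟩ ⊆ C_G(u⁵v) since powers of u⁵v commute with u⁵v; so |C_G(u⁵v)| ≥ |⟨u⁵v⟩| = 2.
By orbit–stabilizer, |C_G(u⁵v)| = |G| / |conj. class of u⁵v| = 48 / 12 = 4.
The 4 elements commuting with u⁵v are {e, u¹², u⁵v, u¹⁷v}.

Answer: {e, u¹², u⁵v, u¹⁷v}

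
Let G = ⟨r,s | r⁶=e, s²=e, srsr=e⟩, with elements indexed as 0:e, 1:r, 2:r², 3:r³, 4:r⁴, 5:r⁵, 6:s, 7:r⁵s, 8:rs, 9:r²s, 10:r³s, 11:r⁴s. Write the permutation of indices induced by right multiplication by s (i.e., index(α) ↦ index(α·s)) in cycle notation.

(0 6)(1 8)(2 9)(3 10)(4 11)(5 7)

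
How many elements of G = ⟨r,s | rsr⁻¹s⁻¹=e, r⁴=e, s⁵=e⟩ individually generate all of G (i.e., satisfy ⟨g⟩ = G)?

G is cyclic of order 20. An element generates G iff its order is 20, and a cyclic group of order 20 has exactly φ(20) = 8 such elements.

Answer: 8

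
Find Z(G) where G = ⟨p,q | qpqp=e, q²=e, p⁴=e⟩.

An element z ∈ Z(G) iff z commutes with every generator.
For example p² is central: (p²)·p = p³ = p·(p²); (p²)·q = p²q = q·(p²).
Whereas p ∉ Z(G) since p·q = pq ≠ p³q = q·p.
Checking each of the 8 elements this way gives Z(G) = {e, p²}, of order 2.

Answer: {e, p²}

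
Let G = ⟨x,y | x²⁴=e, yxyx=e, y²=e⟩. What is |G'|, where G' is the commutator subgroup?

G' = [G, G] is generated by all commutators. The generator-pair commutators are: [x, y] = x².
The subgroup they normally generate is {e, x², x⁴, x⁶, x⁸, x¹⁰, x¹², x¹⁴, x¹⁶, x¹⁸, x²⁰, x²²}, of order 12.
Check: |G/G'| = 48/12 = 4 is the order of the abelianisation.

Answer: 12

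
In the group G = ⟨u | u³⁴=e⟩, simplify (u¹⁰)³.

Compute successive powers of (u¹⁰), reducing at each step:
  (u¹⁰)²: (u¹⁰) · u¹⁰ = u²⁰
  (u¹⁰)³: (u²⁰) · u¹⁰ = u³⁰

Answer: u³⁰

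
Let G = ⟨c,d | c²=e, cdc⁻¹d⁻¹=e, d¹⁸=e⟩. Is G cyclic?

|G| = 36, but the maximum element order in G is 18 < 36. No single element generates all of G, so G is not cyclic.

Answer: No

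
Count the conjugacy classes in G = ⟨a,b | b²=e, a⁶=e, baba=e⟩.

The conjugacy classes (representative and size) are:
  [e] (size 1), [a⁵] (size 2), [a⁴] (size 2), [a³] (size 1), [b] (size 3), [a³b] (size 3).
Class equation: 1 + 2 + 2 + 1 + 3 + 3 = 12 = |G|. So G has 6 conjugacy classes.

Answer: 6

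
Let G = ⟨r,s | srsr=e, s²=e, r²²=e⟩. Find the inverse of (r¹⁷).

The order of (r¹⁷) is 22 (smallest k with (r¹⁷)ᵏ = e), so (r¹⁷)⁻¹ = (r¹⁷)²¹ = r⁵.
Check: (r¹⁷) · (r⁵) → (r¹⁷) · r⁵ = e, giving e as required.

Answer: r⁵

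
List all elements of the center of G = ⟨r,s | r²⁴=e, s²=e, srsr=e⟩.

An element z ∈ Z(G) iff z commutes with every generator.
For example r¹² is central: (r¹²)·r = r¹³ = r·(r¹²); (r¹²)·s = r¹²s = s·(r¹²).
Whereas r ∉ Z(G) since r·s = rs ≠ r²³s = s·r.
Checking each of the 48 elements this way gives Z(G) = {e, r¹²}, of order 2.

Answer: {e, r¹²}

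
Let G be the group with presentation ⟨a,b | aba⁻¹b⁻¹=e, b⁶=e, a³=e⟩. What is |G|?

Enumerate words in the generators, reducing via the relations: the distinct elements are
  {a, b, e, ab, a², b², b³, b⁴, b⁵, ab², ab³, ab⁴, ab⁵, a²b, a²b², a²b³, a²b⁴, a²b⁵}.
No further products give new elements, so |G| = 18.

Answer: 18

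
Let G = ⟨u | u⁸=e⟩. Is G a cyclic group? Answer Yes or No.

|G| = 8. The element u has order 8 (its powers give 8 distinct elements), so ⟨u⟩ = G and G is cyclic.

Answer: Yes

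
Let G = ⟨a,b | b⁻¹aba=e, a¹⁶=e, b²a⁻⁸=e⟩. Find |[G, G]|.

G' = [G, G] is generated by all commutators. The generator-pair commutators are: [a, b] = a².
The subgroup they normally generate is {e, a², a⁴, a⁶, a⁸, a¹⁰, a¹², a¹⁴}, of order 8.
Check: |G/G'| = 32/8 = 4 is the order of the abelianisation.

Answer: 8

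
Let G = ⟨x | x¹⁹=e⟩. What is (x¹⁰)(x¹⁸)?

Compute (x¹⁰) · (x¹⁸) by multiplying left to right and reducing via the relations at each step:
  (x¹⁰) · x¹⁸ = x⁹

Answer: x⁹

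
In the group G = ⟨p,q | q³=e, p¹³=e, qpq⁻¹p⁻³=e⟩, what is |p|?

Compute successive powers until reaching e:
  p¹ = p, p² = p², p³ = p³, p⁴ = p⁴, p⁵ = p⁵, p⁶ = p⁶, p⁷ = p⁷, p⁸ = p⁸, p⁹ = p⁹, p¹⁰ = p¹⁰, p¹¹ = p¹¹, p¹² = p¹², p¹³ = e.
The smallest positive k with pᵏ = e is 13.

Answer: 13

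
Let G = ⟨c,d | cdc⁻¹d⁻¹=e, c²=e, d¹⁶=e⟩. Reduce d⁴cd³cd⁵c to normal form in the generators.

Multiply left to right, reducing at each step:
  (d⁴) · c = cd⁴
  (cd⁴) · d³ = cd⁷
  (cd⁷) · c = d⁷
  (d⁷) · d⁵ = d¹²
  (d¹²) · c = cd¹²

Answer: cd¹²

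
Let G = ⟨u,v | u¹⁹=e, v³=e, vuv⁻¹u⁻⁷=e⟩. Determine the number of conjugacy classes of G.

The conjugacy classes (representative and size) are:
  [e] (size 1), [u¹¹] (size 3), [u¹⁴] (size 3), [u⁶] (size 3), [u¹⁷] (size 3), [u¹²] (size 3), [u¹⁰] (size 3), [u²v] (size 19), [u¹⁸v²] (size 19).
Class equation: 1 + 3 + 3 + 3 + 3 + 3 + 3 + 19 + 19 = 57 = |G|. So G has 9 conjugacy classes.

Answer: 9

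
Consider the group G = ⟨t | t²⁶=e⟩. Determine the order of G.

G is generated by a single element, so G is cyclic. The relator gives t²⁶ = e and no smaller power is forced to be e, so the 26 powers {e, t, t², t³, t⁴, t⁵, t⁶, t⁷, t⁸, t⁹, t²², t²³, t²¹, t²⁰, t²⁴, t²⁵, t¹², t¹³, t¹¹, t¹⁰, t¹⁴, t¹⁵, t¹⁶, t¹⁷, t¹⁸, t¹⁹} are distinct. Hence |G| = 26.

Answer: 26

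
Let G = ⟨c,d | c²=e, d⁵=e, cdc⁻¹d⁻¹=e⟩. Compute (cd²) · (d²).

Compute (cd²) · (d²) by multiplying left to right and reducing via the relations at each step:
  (cd²) · d² = cd⁴

Answer: cd⁴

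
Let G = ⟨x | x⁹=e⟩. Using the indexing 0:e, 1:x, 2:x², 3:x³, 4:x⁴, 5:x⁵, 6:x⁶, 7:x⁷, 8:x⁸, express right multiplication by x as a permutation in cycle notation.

(0 1 2 3 4 5 6 7 8)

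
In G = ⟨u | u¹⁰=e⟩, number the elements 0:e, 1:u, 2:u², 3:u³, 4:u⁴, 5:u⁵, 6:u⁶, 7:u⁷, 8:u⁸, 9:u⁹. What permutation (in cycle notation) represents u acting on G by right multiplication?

(0 1 2 3 4 5 6 7 8 9)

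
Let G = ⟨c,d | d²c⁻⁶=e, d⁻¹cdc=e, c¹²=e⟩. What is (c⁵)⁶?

Compute successive powers of (c⁵), reducing at each step:
  (c⁵)²: (c⁵) · c⁵ = c¹⁰
  (c⁵)³: (c¹⁰) · c⁵ = c³
  (c⁵)⁴: (c³) · c⁵ = c⁸
  (c⁵)⁵: (c⁸) · c⁵ = c
  (c⁵)⁶: c · c⁵ = c⁶

Answer: c⁶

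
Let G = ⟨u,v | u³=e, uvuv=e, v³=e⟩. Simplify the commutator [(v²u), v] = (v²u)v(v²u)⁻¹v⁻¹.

[(v²u), v] = (v²u)·v·(v²u)⁻¹·v⁻¹.
  (v²u) · v = vu²
  (vu²) · (u²v) = u²
  (u²) · (v²) = u²v²

Answer: u²v²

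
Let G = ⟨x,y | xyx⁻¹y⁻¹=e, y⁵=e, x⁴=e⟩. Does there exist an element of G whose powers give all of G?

|G| = 20. The element xy has order 20 (its powers give 20 distinct elements), so ⟨xy⟩ = G and G is cyclic.

Answer: Yes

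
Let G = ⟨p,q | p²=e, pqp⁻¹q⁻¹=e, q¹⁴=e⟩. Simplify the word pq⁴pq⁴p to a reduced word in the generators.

Multiply left to right, reducing at each step:
  p · q⁴ = pq⁴
  (pq⁴) · p = q⁴
  (q⁴) · q⁴ = q⁸
  (q⁸) · p = pq⁸

Answer: pq⁸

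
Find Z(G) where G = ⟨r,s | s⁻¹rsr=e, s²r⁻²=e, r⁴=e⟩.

An element z ∈ Z(G) iff z commutes with every generator.
For example r² is central: (r²)·r = r³ = r·(r²); (r²)·s = s⁻¹ = s·(r²).
Whereas r ∉ Z(G) since r·s = rs ≠ rs⁻¹ = s·r.
Checking each of the 8 elements this way gives Z(G) = {e, r²}, of order 2.

Answer: {e, r²}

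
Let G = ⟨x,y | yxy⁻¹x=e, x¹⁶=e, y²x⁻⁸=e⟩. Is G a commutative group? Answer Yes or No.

x·y = xy but y·x = x⁷y⁻¹, so x·y ≠ y·x and G is not abelian.

Answer: No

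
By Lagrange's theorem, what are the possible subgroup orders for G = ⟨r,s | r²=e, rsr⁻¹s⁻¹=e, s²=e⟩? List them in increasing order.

|G| = 4 = 2². By Lagrange's theorem the order of any subgroup divides 4; the divisors of 4 are 1, 2, 4.

Answer: 1, 2, 4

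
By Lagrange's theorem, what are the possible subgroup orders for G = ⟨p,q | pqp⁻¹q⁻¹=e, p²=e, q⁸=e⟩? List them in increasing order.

|G| = 16 = 2⁴. By Lagrange's theorem the order of any subgroup divides 16; the divisors of 16 are 1, 2, 4, 8, 16.

Answer: 1, 2, 4, 8, 16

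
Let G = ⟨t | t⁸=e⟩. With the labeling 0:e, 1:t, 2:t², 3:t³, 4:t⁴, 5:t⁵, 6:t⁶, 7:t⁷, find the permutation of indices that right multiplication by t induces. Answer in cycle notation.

(0 1 2 3 4 5 6 7)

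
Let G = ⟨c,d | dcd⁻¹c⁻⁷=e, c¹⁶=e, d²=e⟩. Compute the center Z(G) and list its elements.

An element z ∈ Z(G) iff z commutes with every generator.
For example c⁸ is central: (c⁸)·c = c⁹ = c·(c⁸); (c⁸)·d = c⁸d = d·(c⁸).
Whereas c ∉ Z(G) since c·d = cd ≠ c⁷d = d·c.
Checking each of the 32 elements this way gives Z(G) = {e, c⁸}, of order 2.

Answer: {e, c⁸}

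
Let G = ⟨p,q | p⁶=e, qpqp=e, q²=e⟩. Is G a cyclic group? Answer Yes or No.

Every cyclic group is abelian. But p·q = pq while q·p = p⁵q, so p·q ≠ q·p and G is not abelian. Hence G is not cyclic.

Answer: No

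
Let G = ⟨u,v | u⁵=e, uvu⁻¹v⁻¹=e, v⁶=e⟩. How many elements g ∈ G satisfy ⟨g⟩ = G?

G is cyclic of order 30. An element generates G iff its order is 30, and a cyclic group of order 30 has exactly φ(30) = 8 such elements.

Answer: 8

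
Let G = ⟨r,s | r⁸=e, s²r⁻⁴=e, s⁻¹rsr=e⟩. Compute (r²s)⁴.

Compute successive powers of (r²s), reducing at each step:
  (r²s)²: (r²s) · r² = s;   s · s = r⁴
  (r²s)³: (r⁴) · r² = r⁶;   (r⁶) · s = r²s⁻¹
  (r²s)⁴: (r²s⁻¹) · r² = s⁻¹;   (s⁻¹) · s = e

Answer: e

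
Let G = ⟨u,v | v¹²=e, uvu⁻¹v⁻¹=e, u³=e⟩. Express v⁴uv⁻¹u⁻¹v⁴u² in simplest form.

Multiply left to right, reducing at each step:
  (v⁴) · u = uv⁴
  (uv⁴) · v⁻¹ = uv³
  (uv³) · u⁻¹ = v³
  (v³) · v⁴ = v⁷
  (v⁷) · u² = u²v⁷

Answer: u²v⁷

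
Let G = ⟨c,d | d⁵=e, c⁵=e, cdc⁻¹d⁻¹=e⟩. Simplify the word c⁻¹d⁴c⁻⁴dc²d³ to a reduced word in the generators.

Multiply left to right, reducing at each step:
  (c⁴) · d⁴ = c⁴d⁴
  (c⁴d⁴) · c⁻⁴ = d⁴
  (d⁴) · d = e
  e · c² = c²
  (c²) · d³ = c²d³

Answer: c²d³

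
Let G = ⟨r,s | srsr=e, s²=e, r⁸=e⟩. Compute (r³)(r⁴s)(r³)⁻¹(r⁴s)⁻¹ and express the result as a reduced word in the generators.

[(r³), (r⁴s)] = (r³)·(r⁴s)·(r³)⁻¹·(r⁴s)⁻¹.
  (r³) · (r⁴s) = r⁷s
  (r⁷s) · (r⁵) = r²s
  (r²s) · (r⁴s) = r⁶

Answer: r⁶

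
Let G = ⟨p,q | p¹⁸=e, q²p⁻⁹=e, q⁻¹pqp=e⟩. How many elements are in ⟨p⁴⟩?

|⟨p⁴⟩| equals the order of p⁴. Compute successive powers until reaching e:
  (p⁴)¹ = p⁴, (p⁴)² = p⁸, (p⁴)³ = p¹², (p⁴)⁴ = p¹⁶, (p⁴)⁵ = p², (p⁴)⁶ = p⁶, (p⁴)⁷ = p¹⁰, (p⁴)⁸ = p¹⁴, (p⁴)⁹ = e.
The smallest positive k with (p⁴)ᵏ = e is 9, so |⟨p⁴⟩| = 9.

Answer: 9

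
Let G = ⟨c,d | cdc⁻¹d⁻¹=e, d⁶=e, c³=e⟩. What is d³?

Compute successive powers of d, reducing at each step:
  d²: d · d = d²
  d³: (d²) · d = d³

Answer: d³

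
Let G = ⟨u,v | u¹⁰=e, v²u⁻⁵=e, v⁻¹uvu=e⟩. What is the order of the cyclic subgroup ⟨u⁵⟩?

|⟨u⁵⟩| equals the order of u⁵. Compute successive powers until reaching e:
  (u⁵)¹ = u⁵, (u⁵)² = e.
The smallest positive k with (u⁵)ᵏ = e is 2, so |⟨u⁵⟩| = 2.

Answer: 2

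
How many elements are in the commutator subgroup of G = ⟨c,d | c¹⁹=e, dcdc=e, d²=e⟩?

G' = [G, G] is generated by all commutators. The generator-pair commutators are: [c, d] = c².
The subgroup they normally generate is {e, c, c², c³, c⁴, c⁵, c⁶, c⁷, c⁸, c⁹, c¹⁰, c¹¹, c¹², c¹³, c¹⁴, c¹⁵, c¹⁶, c¹⁷, c¹⁸}, of order 19.
Check: |G/G'| = 38/19 = 2 is the order of the abelianisation.

Answer: 19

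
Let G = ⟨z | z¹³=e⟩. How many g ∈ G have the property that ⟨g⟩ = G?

G is cyclic of order 13. An element generates G iff its order is 13, and a cyclic group of order 13 has exactly φ(13) = 12 such elements.

Answer: 12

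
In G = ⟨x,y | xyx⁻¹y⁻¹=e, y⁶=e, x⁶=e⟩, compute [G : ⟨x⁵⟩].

First find ord(x⁵) by computing successive powers:
  (x⁵)¹ = x⁵, (x⁵)² = x⁴, (x⁵)³ = x³, (x⁵)⁴ = x², (x⁵)⁵ = x, (x⁵)⁶ = e.
So |⟨x⁵⟩| = ord(x⁵) = 6. With |G| = 36, by Lagrange [G : ⟨x⁵⟩] = 36/6 = 6.

Answer: 6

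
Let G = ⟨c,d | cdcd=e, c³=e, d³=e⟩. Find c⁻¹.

The order of c is 3 (smallest k with cᵏ = e), so c⁻¹ = c² = c².
Check: c · (c²) → c · c² = e, giving e as required.

Answer: c²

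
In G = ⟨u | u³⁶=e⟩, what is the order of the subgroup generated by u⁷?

|⟨u⁷⟩| equals the order of u⁷. Compute successive powers until reaching e:
  (u⁷)¹ = u⁷, (u⁷)² = u¹⁴, (u⁷)³ = u²¹, (u⁷)⁴ = u²⁸, (u⁷)⁵ = u³⁵, (u⁷)⁶ = u⁶, (u⁷)⁷ = u¹³, (u⁷)⁸ = u²⁰, (u⁷)⁹ = u²⁷, (u⁷)¹⁰ = u³⁴, (u⁷)¹¹ = u⁵, (u⁷)¹² = u¹², (u⁷)¹³ = u¹⁹, (u⁷)¹⁴ = u²⁶, (u⁷)¹⁵ = u³³, (u⁷)¹⁶ = u⁴, (u⁷)¹⁷ = u¹¹, (u⁷)¹⁸ = u¹⁸, (u⁷)¹⁹ = u²⁵, (u⁷)²⁰ = u³², (u⁷)²¹ = u³, (u⁷)²² = u¹⁰, (u⁷)²³ = u¹⁷, (u⁷)²⁴ = u²⁴, (u⁷)²⁵ = u³¹, (u⁷)²⁶ = u², (u⁷)²⁷ = u⁹, (u⁷)²⁸ = u¹⁶, (u⁷)²⁹ = u²³, (u⁷)³⁰ = u³⁰, (u⁷)³¹ = u, (u⁷)³² = u⁸, (u⁷)³³ = u¹⁵, (u⁷)³⁴ = u²², (u⁷)³⁵ = u²⁹, (u⁷)³⁶ = e.
The smallest positive k with (u⁷)ᵏ = e is 36, so |⟨u⁷⟩| = 36.

Answer: 36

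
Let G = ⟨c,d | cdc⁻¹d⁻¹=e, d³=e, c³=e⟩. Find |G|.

Enumerate words in the generators, reducing via the relations: the distinct elements are
  {c, d, e, cd, c², d², cd², c²d, c²d²}.
No further products give new elements, so |G| = 9.

Answer: 9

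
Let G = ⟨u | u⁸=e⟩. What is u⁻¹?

The order of u is 8 (smallest k with uᵏ = e), so u⁻¹ = u⁷ = u⁷.
Check: u · (u⁷) → u · u⁷ = e, giving e as required.

Answer: u⁷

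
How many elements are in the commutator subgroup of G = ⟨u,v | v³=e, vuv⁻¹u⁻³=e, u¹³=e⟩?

G' = [G, G] is generated by all commutators. The generator-pair commutators are: [u, v] = u¹¹.
The subgroup they normally generate is {e, u, u², u³, u⁴, u⁵, u⁶, u⁷, u⁸, u⁹, u¹⁰, u¹¹, u¹²}, of order 13.
Check: |G/G'| = 39/13 = 3 is the order of the abelianisation.

Answer: 13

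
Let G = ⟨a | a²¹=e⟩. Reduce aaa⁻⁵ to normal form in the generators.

Multiply left to right, reducing at each step:
  a · a = a²
  (a²) · a⁻⁵ = a¹⁸

Answer: a¹⁸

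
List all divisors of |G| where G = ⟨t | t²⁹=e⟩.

|G| = 29 = 29. By Lagrange's theorem the order of any subgroup divides 29; the divisors of 29 are 1, 29.

Answer: 1, 29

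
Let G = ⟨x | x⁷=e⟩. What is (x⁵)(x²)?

Compute (x⁵) · (x²) by multiplying left to right and reducing via the relations at each step:
  (x⁵) · x² = e

Answer: e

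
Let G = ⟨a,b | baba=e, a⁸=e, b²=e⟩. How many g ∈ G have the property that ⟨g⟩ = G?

⟨g⟩ = G would require ord(g) = |G| = 16, but the maximum element order in G is 8 < 16. So G is not cyclic and no single element generates it: the count is 0.

Answer: 0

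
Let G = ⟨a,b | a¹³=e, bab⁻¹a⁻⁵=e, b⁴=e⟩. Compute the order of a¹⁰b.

Compute successive powers until reaching e:
  (a¹⁰b)¹ = a¹⁰b, (a¹⁰b)² = a⁸b², (a¹⁰b)³ = a¹¹b³, (a¹⁰b)⁴ = e.
The smallest positive k with (a¹⁰b)ᵏ = e is 4.

Answer: 4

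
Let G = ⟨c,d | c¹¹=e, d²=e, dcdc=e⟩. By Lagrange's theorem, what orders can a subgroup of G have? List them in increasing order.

|G| = 22 = 2 · 11. By Lagrange's theorem the order of any subgroup divides 22; the divisors of 22 are 1, 2, 11, 22.

Answer: 1, 2, 11, 22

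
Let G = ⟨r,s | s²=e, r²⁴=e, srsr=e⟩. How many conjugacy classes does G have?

The conjugacy classes (representative and size) are:
  [e] (size 1), [r²³] (size 2), [r²] (size 2), [r³] (size 2), [r²⁰] (size 2), [r¹⁹] (size 2), [r⁶] (size 2), [r⁷] (size 2), [r⁸] (size 2), [r⁹] (size 2), [r¹⁴] (size 2), [r¹¹] (size 2), [r¹²] (size 1), [r⁴s] (size 12), [r⁵s] (size 12).
Class equation: 1 + 2 + 2 + 2 + 2 + 2 + 2 + 2 + 2 + 2 + 2 + 2 + 1 + 12 + 12 = 48 = |G|. So G has 15 conjugacy classes.

Answer: 15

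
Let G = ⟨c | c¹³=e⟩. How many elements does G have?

G is generated by a single element, so G is cyclic. The relator gives c¹³ = e and no smaller power is forced to be e, so the 13 powers {c, e, c², c³, c⁴, c⁵, c⁶, c⁷, c⁸, c⁹, c¹², c¹¹, c¹⁰} are distinct. Hence |G| = 13.

Answer: 13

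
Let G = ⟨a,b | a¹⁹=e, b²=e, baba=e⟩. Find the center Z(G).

An element z ∈ Z(G) iff z commutes with every generator.
For example e is central: e·a = a = a·e; e·b = b = b·e.
Whereas a ∉ Z(G) since a·b = ab ≠ a¹⁸b = b·a.
Checking each of the 38 elements this way gives Z(G) = {e}, of order 1.

Answer: {e}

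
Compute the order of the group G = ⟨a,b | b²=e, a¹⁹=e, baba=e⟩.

Enumerate words in the generators, reducing via the relations: the distinct elements are
  {a, b, e, ab, a², a³, a⁴, a⁵, a⁶, a⁷, a⁸, a⁹, a²b, a³b, a¹², a¹³, a¹¹, a¹⁰, a¹⁴, a¹⁵, a¹⁶, a¹⁷, a¹⁸, a⁴b, a⁵b, a⁶b, a⁷b, a⁸b, a⁹b, a¹²b, a¹³b, a¹¹b, a¹⁰b, a¹⁴b, a¹⁵b, a¹⁶b, a¹⁷b, a¹⁸b}.
No further products give new elements, so |G| = 38.

Answer: 38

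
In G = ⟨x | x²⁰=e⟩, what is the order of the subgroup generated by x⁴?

|⟨x⁴⟩| equals the order of x⁴. Compute successive powers until reaching e:
  (x⁴)¹ = x⁴, (x⁴)² = x⁸, (x⁴)³ = x¹², (x⁴)⁴ = x¹⁶, (x⁴)⁵ = e.
The smallest positive k with (x⁴)ᵏ = e is 5, so |⟨x⁴⟩| = 5.

Answer: 5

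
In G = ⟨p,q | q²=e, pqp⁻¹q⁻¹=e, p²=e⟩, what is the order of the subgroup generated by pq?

|⟨pq⟩| equals the order of pq. Compute successive powers until reaching e:
  (pq)¹ = pq, (pq)² = e.
The smallest positive k with (pq)ᵏ = e is 2, so |⟨pq⟩| = 2.

Answer: 2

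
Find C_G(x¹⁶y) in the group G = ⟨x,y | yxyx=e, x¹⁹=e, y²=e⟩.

⟨x¹⁶y⟩ ⊆ C_G(x¹⁶y) since powers of x¹⁶y commute with x¹⁶y; so |C_G(x¹⁶y)| ≥ |⟨x¹⁶y⟩| = 2.
By orbit–stabilizer, |C_G(x¹⁶y)| = |G| / |conj. class of x¹⁶y| = 38 / 19 = 2.
The 2 elements commuting with x¹⁶y are {e, x¹⁶y}.

Answer: {e, x¹⁶y}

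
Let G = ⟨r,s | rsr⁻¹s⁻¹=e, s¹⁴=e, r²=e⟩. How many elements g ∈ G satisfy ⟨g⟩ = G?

⟨g⟩ = G would require ord(g) = |G| = 28, but the maximum element order in G is 14 < 28. So G is not cyclic and no single element generates it: the count is 0.

Answer: 0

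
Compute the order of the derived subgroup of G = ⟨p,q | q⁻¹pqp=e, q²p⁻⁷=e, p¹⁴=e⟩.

G' = [G, G] is generated by all commutators. The generator-pair commutators are: [p, q] = p².
The subgroup they normally generate is {e, p², p⁴, p⁶, p⁸, p¹⁰, p¹²}, of order 7.
Check: |G/G'| = 28/7 = 4 is the order of the abelianisation.

Answer: 7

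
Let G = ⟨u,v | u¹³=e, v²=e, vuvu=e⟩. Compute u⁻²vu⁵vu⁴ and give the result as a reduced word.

Multiply left to right, reducing at each step:
  (u¹¹) · v = u¹¹v
  (u¹¹v) · u⁵ = u⁶v
  (u⁶v) · v = u⁶
  (u⁶) · u⁴ = u¹⁰

Answer: u¹⁰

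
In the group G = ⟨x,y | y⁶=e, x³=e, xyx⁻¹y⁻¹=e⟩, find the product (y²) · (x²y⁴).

Compute (y²) · (x²y⁴) by multiplying left to right and reducing via the relations at each step:
  (y²) · x² = x²y²
  (x²y²) · y⁴ = x²

Answer: x²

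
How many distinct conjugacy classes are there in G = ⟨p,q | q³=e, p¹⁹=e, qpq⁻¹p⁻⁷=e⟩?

The conjugacy classes (representative and size) are:
  [e] (size 1), [p¹¹] (size 3), [p¹⁴] (size 3), [p⁶] (size 3), [p¹⁷] (size 3), [p¹²] (size 3), [p¹⁰] (size 3), [p²q] (size 19), [p¹⁸q²] (size 19).
Class equation: 1 + 3 + 3 + 3 + 3 + 3 + 3 + 19 + 19 = 57 = |G|. So G has 9 conjugacy classes.

Answer: 9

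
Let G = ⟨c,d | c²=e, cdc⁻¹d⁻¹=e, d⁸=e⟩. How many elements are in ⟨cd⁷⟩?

|⟨cd⁷⟩| equals the order of cd⁷. Compute successive powers until reaching e:
  (cd⁷)¹ = cd⁷, (cd⁷)² = d⁶, (cd⁷)³ = cd⁵, (cd⁷)⁴ = d⁴, (cd⁷)⁵ = cd³, (cd⁷)⁶ = d², (cd⁷)⁷ = cd, (cd⁷)⁸ = e.
The smallest positive k with (cd⁷)ᵏ = e is 8, so |⟨cd⁷⟩| = 8.

Answer: 8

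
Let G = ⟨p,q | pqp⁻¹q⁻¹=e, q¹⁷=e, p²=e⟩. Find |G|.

Enumerate words in the generators, reducing via the relations: the distinct elements are
  {e, p, q, pq, q², q³, q⁴, q⁵, q⁶, q⁷, q⁸, q⁹, pq², pq³, pq⁴, pq⁵, pq⁶, pq⁷, pq⁸, pq⁹, q¹², q¹³, q¹¹, q¹⁰, q¹⁴, q¹⁵, q¹⁶, pq¹², pq¹³, pq¹¹, pq¹⁰, pq¹⁴, pq¹⁵, pq¹⁶}.
No further products give new elements, so |G| = 34.

Answer: 34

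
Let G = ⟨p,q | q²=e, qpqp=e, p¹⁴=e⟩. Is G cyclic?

Every cyclic group is abelian. But p·q = pq while q·p = p¹³q, so p·q ≠ q·p and G is not abelian. Hence G is not cyclic.

Answer: No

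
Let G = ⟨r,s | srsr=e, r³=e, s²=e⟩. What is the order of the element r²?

Compute successive powers until reaching e:
  (r²)¹ = r², (r²)² = r, (r²)³ = e.
The smallest positive k with (r²)ᵏ = e is 3.

Answer: 3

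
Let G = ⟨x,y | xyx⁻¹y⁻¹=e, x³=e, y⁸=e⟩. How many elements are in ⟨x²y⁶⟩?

|⟨x²y⁶⟩| equals the order of x²y⁶. Compute successive powers until reaching e:
  (x²y⁶)¹ = x²y⁶, (x²y⁶)² = xy⁴, (x²y⁶)³ = y², (x²y⁶)⁴ = x², (x²y⁶)⁵ = xy⁶, (x²y⁶)⁶ = y⁴, (x²y⁶)⁷ = x²y², (x²y⁶)⁸ = x, (x²y⁶)⁹ = y⁶, (x²y⁶)¹⁰ = x²y⁴, (x²y⁶)¹¹ = xy², (x²y⁶)¹² = e.
The smallest positive k with (x²y⁶)ᵏ = e is 12, so |⟨x²y⁶⟩| = 12.

Answer: 12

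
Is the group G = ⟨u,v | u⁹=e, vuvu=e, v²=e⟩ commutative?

u·v = uv but v·u = u⁸v, so u·v ≠ v·u and G is not abelian.

Answer: No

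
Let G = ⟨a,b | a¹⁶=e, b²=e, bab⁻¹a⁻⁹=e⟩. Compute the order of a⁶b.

Compute successive powers until reaching e:
  (a⁶b)¹ = a⁶b, (a⁶b)² = a¹², (a⁶b)³ = a²b, (a⁶b)⁴ = a⁸, (a⁶b)⁵ = a¹⁴b, (a⁶b)⁶ = a⁴, (a⁶b)⁷ = a¹⁰b, (a⁶b)⁸ = e.
The smallest positive k with (a⁶b)ᵏ = e is 8.

Answer: 8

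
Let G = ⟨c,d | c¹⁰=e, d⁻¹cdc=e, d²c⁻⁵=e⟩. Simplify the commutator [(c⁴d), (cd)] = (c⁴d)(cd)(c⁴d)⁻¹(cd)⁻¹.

[(c⁴d), (cd)] = (c⁴d)·(cd)·(c⁴d)⁻¹·(cd)⁻¹.
  (c⁴d) · (cd) = c⁸
  (c⁸) · (c⁴d⁻¹) = c²d⁻¹
  (c²d⁻¹) · (cd⁻¹) = c⁶

Answer: c⁶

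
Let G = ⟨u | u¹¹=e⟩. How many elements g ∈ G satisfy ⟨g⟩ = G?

G is cyclic of order 11. An element generates G iff its order is 11, and a cyclic group of order 11 has exactly φ(11) = 10 such elements.

Answer: 10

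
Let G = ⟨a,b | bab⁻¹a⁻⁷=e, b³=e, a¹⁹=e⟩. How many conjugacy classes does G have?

The conjugacy classes (representative and size) are:
  [e] (size 1), [a¹¹] (size 3), [a¹⁴] (size 3), [a⁶] (size 3), [a¹⁷] (size 3), [a¹²] (size 3), [a¹⁰] (size 3), [a²b] (size 19), [a¹⁸b²] (size 19).
Class equation: 1 + 3 + 3 + 3 + 3 + 3 + 3 + 19 + 19 = 57 = |G|. So G has 9 conjugacy classes.

Answer: 9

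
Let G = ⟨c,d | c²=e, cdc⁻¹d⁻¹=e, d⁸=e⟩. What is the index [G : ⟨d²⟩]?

First find ord(d²) by computing successive powers:
  (d²)¹ = d², (d²)² = d⁴, (d²)³ = d⁶, (d²)⁴ = e.
So |⟨d²⟩| = ord(d²) = 4. With |G| = 16, by Lagrange [G : ⟨d²⟩] = 16/4 = 4.

Answer: 4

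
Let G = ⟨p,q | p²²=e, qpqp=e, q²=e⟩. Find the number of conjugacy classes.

The conjugacy classes (representative and size) are:
  [e] (size 1), [p] (size 2), [p²] (size 2), [p¹⁹] (size 2), [p⁴] (size 2), [p⁵] (size 2), [p⁶] (size 2), [p⁷] (size 2), [p⁸] (size 2), [p¹³] (size 2), [p¹⁰] (size 2), [p¹¹] (size 1), [p⁶q] (size 11), [pq] (size 11).
Class equation: 1 + 2 + 2 + 2 + 2 + 2 + 2 + 2 + 2 + 2 + 2 + 1 + 11 + 11 = 44 = |G|. So G has 14 conjugacy classes.

Answer: 14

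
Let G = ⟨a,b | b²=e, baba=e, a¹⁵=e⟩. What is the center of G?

An element z ∈ Z(G) iff z commutes with every generator.
For example e is central: e·a = a = a·e; e·b = b = b·e.
Whereas a ∉ Z(G) since a·b = ab ≠ a¹⁴b = b·a.
Checking each of the 30 elements this way gives Z(G) = {e}, of order 1.

Answer: {e}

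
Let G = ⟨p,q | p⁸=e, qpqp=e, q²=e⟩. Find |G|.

Enumerate words in the generators, reducing via the relations: the distinct elements are
  {e, p, q, pq, p², p³, p⁴, p⁵, p⁶, p⁷, p²q, p³q, p⁴q, p⁵q, p⁶q, p⁷q}.
No further products give new elements, so |G| = 16.

Answer: 16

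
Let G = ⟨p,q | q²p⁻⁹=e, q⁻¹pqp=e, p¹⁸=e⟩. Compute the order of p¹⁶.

Compute successive powers until reaching e:
  (p¹⁶)¹ = p¹⁶, (p¹⁶)² = p¹⁴, (p¹⁶)³ = p¹², (p¹⁶)⁴ = p¹⁰, (p¹⁶)⁵ = p⁸, (p¹⁶)⁶ = p⁶, (p¹⁶)⁷ = p⁴, (p¹⁶)⁸ = p², (p¹⁶)⁹ = e.
The smallest positive k with (p¹⁶)ᵏ = e is 9.

Answer: 9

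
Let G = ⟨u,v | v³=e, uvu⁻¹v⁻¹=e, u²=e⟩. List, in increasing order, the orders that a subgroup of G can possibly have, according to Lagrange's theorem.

|G| = 6 = 2 · 3. By Lagrange's theorem the order of any subgroup divides 6; the divisors of 6 are 1, 2, 3, 6.

Answer: 1, 2, 3, 6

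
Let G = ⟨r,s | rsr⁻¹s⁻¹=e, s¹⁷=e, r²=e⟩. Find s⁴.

Compute successive powers of s, reducing at each step:
  s²: s · s = s²
  s³: (s²) · s = s³
  s⁴: (s³) · s = s⁴

Answer: s⁴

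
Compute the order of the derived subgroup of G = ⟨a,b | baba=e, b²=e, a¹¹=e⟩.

G' = [G, G] is generated by all commutators. The generator-pair commutators are: [a, b] = a².
The subgroup they normally generate is {e, a, a², a³, a⁴, a⁵, a⁶, a⁷, a⁸, a⁹, a¹⁰}, of order 11.
Check: |G/G'| = 22/11 = 2 is the order of the abelianisation.

Answer: 11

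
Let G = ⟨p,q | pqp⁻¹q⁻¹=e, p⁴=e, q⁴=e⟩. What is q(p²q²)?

Compute q · (p²q²) by multiplying left to right and reducing via the relations at each step:
  q · p² = p²q
  (p²q) · q² = p²q³

Answer: p²q³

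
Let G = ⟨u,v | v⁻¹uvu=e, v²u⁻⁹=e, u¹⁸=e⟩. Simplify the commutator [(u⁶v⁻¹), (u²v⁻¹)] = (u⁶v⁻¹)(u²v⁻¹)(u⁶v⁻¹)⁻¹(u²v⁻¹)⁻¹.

[(u⁶v⁻¹), (u²v⁻¹)] = (u⁶v⁻¹)·(u²v⁻¹)·(u⁶v⁻¹)⁻¹·(u²v⁻¹)⁻¹.
  (u⁶v⁻¹) · (u²v⁻¹) = u¹³
  (u¹³) · (u⁶v) = uv
  (uv) · (u²v) = u⁸

Answer: u⁸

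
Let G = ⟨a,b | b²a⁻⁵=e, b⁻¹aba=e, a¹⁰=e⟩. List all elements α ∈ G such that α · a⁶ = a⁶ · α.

⟨a⁶⟩ ⊆ C_G(a⁶) since powers of a⁶ commute with a⁶; so |C_G(a⁶)| ≥ |⟨a⁶⟩| = 5.
By orbit–stabilizer, |C_G(a⁶)| = |G| / |conj. class of a⁶| = 20 / 2 = 10.
The 10 elements commuting with a⁶ are {e, a, a², a³, a⁴, a⁵, a⁶, a⁷, a⁸, a⁹}.

Answer: {e, a, a², a³, a⁴, a⁵, a⁶, a⁷, a⁸, a⁹}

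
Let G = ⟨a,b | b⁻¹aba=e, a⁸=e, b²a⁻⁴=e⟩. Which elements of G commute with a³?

⟨a³⟩ ⊆ C_G(a³) since powers of a³ commute with a³; so |C_G(a³)| ≥ |⟨a³⟩| = 8.
By orbit–stabilizer, |C_G(a³)| = |G| / |conj. class of a³| = 16 / 2 = 8.
The 8 elements commuting with a³ are {e, a, a², a³, a⁴, a⁵, a⁶, a⁷}.

Answer: {e, a, a², a³, a⁴, a⁵, a⁶, a⁷}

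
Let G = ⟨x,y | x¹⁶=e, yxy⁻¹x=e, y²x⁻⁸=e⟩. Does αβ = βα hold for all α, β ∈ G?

x·y = xy but y·x = x⁷y⁻¹, so x·y ≠ y·x and G is not abelian.

Answer: No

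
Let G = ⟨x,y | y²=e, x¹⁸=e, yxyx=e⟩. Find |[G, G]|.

G' = [G, G] is generated by all commutators. The generator-pair commutators are: [x, y] = x².
The subgroup they normally generate is {e, x², x⁴, x⁶, x⁸, x¹⁰, x¹², x¹⁴, x¹⁶}, of order 9.
Check: |G/G'| = 36/9 = 4 is the order of the abelianisation.

Answer: 9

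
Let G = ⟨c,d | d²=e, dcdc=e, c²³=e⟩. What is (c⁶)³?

Compute successive powers of (c⁶), reducing at each step:
  (c⁶)²: (c⁶) · c⁶ = c¹²
  (c⁶)³: (c¹²) · c⁶ = c¹⁸

Answer: c¹⁸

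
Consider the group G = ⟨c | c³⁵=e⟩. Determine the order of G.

G is generated by a single element, so G is cyclic. The relator gives c³⁵ = e and no smaller power is forced to be e, so the 35 powers {c, e, c², c³, c⁴, c⁵, c⁶, c⁷, c⁸, c⁹, c²², c²³, c²¹, c²⁰, c²⁴, c²⁵, c²⁶, c²⁷, c²⁸, c²⁹, c³², c³³, c³¹, c³⁰, c³⁴, c¹², c¹³, c¹¹, c¹⁰, c¹⁴, c¹⁵, c¹⁶, c¹⁷, c¹⁸, c¹⁹} are distinct. Hence |G| = 35.

Answer: 35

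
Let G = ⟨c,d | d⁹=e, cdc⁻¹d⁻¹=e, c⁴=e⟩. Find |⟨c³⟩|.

|⟨c³⟩| equals the order of c³. Compute successive powers until reaching e:
  (c³)¹ = c³, (c³)² = c², (c³)³ = c, (c³)⁴ = e.
The smallest positive k with (c³)ᵏ = e is 4, so |⟨c³⟩| = 4.

Answer: 4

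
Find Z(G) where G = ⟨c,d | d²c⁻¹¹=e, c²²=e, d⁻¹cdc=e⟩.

An element z ∈ Z(G) iff z commutes with every generator.
For example c¹¹ is central: (c¹¹)·c = c¹² = c·(c¹¹); (c¹¹)·d = d⁻¹ = d·(c¹¹).
Whereas c ∉ Z(G) since c·d = cd ≠ c¹⁰d⁻¹ = d·c.
Checking each of the 44 elements this way gives Z(G) = {e, c¹¹}, of order 2.

Answer: {e, c¹¹}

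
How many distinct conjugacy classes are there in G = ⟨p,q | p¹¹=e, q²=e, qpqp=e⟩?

The conjugacy classes (representative and size) are:
  [e] (size 1), [p¹⁰] (size 2), [p²] (size 2), [p³] (size 2), [p⁷] (size 2), [p⁶] (size 2), [p²q] (size 11).
Class equation: 1 + 2 + 2 + 2 + 2 + 2 + 11 = 22 = |G|. So G has 7 conjugacy classes.

Answer: 7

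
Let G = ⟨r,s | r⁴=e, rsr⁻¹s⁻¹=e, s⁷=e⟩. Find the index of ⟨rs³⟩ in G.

First find ord(rs³) by computing successive powers:
  (rs³)¹ = rs³, (rs³)² = r²s⁶, (rs³)³ = r³s², (rs³)⁴ = s⁵, (rs³)⁵ = rs, (rs³)⁶ = r²s⁴, (rs³)⁷ = r³, (rs³)⁸ = s³, (rs³)⁹ = rs⁶, (rs³)¹⁰ = r²s², (rs³)¹¹ = r³s⁵, (rs³)¹² = s, (rs³)¹³ = rs⁴, (rs³)¹⁴ = r², (rs³)¹⁵ = r³s³, (rs³)¹⁶ = s⁶, (rs³)¹⁷ = rs², (rs³)¹⁸ = r²s⁵, (rs³)¹⁹ = r³s, (rs³)²⁰ = s⁴, (rs³)²¹ = r, (rs³)²² = r²s³, (rs³)²³ = r³s⁶, (rs³)²⁴ = s², (rs³)²⁵ = rs⁵, (rs³)²⁶ = r²s, (rs³)²⁷ = r³s⁴, (rs³)²⁸ = e.
So |⟨rs³⟩| = ord(rs³) = 28. With |G| = 28, by Lagrange [G : ⟨rs³⟩] = 28/28 = 1.

Answer: 1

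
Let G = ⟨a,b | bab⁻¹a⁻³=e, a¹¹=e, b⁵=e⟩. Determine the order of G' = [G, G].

G' = [G, G] is generated by all commutators. The generator-pair commutators are: [a, b] = a⁹.
The subgroup they normally generate is {e, a, a², a³, a⁴, a⁵, a⁶, a⁷, a⁸, a⁹, a¹⁰}, of order 11.
Check: |G/G'| = 55/11 = 5 is the order of the abelianisation.

Answer: 11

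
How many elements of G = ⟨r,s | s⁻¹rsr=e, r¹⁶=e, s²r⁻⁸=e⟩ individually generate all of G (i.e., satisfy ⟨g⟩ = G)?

⟨g⟩ = G would require ord(g) = |G| = 32, but the maximum element order in G is 16 < 32. So G is not cyclic and no single element generates it: the count is 0.

Answer: 0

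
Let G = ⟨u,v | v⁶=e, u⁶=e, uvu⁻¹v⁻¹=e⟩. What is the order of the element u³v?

Compute successive powers until reaching e:
  (u³v)¹ = u³v, (u³v)² = v², (u³v)³ = u³v³, (u³v)⁴ = v⁴, (u³v)⁵ = u³v⁵, (u³v)⁶ = e.
The smallest positive k with (u³v)ᵏ = e is 6.

Answer: 6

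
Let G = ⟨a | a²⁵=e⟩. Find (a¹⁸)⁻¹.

The order of (a¹⁸) is 25 (smallest k with (a¹⁸)ᵏ = e), so (a¹⁸)⁻¹ = (a¹⁸)²⁴ = a⁷.
Check: (a¹⁸) · (a⁷) → (a¹⁸) · a⁷ = e, giving e as required.

Answer: a⁷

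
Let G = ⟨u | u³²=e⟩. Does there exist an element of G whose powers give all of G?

|G| = 32. The element u has order 32 (its powers give 32 distinct elements), so ⟨u⟩ = G and G is cyclic.

Answer: Yes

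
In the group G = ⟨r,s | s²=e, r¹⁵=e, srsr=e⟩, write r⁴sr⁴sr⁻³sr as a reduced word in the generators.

Multiply left to right, reducing at each step:
  (r⁴) · s = r⁴s
  (r⁴s) · r⁴ = s
  s · s = e
  e · r⁻³ = r¹²
  (r¹²) · s = r¹²s
  (r¹²s) · r = r¹¹s

Answer: r¹¹s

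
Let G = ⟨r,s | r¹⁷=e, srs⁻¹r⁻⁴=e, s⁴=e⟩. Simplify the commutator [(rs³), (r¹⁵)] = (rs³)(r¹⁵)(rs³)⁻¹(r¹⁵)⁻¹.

[(rs³), (r¹⁵)] = (rs³)·(r¹⁵)·(rs³)⁻¹·(r¹⁵)⁻¹.
  (rs³) · (r¹⁵) = r⁹s³
  (r⁹s³) · (r¹³s) = r⁸
  (r⁸) · (r²) = r¹⁰

Answer: r¹⁰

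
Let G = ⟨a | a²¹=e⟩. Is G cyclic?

|G| = 21. The element a has order 21 (its powers give 21 distinct elements), so ⟨a⟩ = G and G is cyclic.

Answer: Yes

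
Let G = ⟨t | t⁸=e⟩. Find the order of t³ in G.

Compute successive powers until reaching e:
  (t³)¹ = t³, (t³)² = t⁶, (t³)³ = t, (t³)⁴ = t⁴, (t³)⁵ = t⁷, (t³)⁶ = t², (t³)⁷ = t⁵, (t³)⁸ = e.
The smallest positive k with (t³)ᵏ = e is 8.

Answer: 8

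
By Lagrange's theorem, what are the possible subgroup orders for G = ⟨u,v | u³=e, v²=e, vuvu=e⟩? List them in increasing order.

|G| = 6 = 2 · 3. By Lagrange's theorem the order of any subgroup divides 6; the divisors of 6 are 1, 2, 3, 6.

Answer: 1, 2, 3, 6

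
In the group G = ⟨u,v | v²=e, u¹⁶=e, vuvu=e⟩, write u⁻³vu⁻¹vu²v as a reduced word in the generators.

Multiply left to right, reducing at each step:
  (u¹³) · v = u¹³v
  (u¹³v) · u⁻¹ = u¹⁴v
  (u¹⁴v) · v = u¹⁴
  (u¹⁴) · u² = e
  e · v = v

Answer: v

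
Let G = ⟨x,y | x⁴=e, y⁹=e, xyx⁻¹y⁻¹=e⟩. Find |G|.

Enumerate words in the generators, reducing via the relations: the distinct elements are
  {e, x, y, xy, x², x³, y², y³, y⁴, y⁵, y⁶, y⁷, y⁸, xy², xy³, xy⁴, xy⁵, xy⁶, xy⁷, xy⁸, x²y, x³y, x²y², x²y³, x²y⁴, x²y⁵, x²y⁶, x²y⁷, x²y⁸, x³y², x³y³, x³y⁴, x³y⁵, x³y⁶, x³y⁷, x³y⁸}.
No further products give new elements, so |G| = 36.

Answer: 36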